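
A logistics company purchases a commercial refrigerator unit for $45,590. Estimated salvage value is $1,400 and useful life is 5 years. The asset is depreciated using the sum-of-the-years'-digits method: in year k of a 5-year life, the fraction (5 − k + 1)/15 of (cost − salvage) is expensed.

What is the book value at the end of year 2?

Depreciable base = $45,590 − $1,400 = $44,190.
Sum of the years' digits = 5+4+3+2+1 = 15.
Year 1: $44,190 × 5/15 = $14,730. Book value $30,860.
Year 2: $44,190 × 4/15 = $11,784. Book value $19,076.

$19,076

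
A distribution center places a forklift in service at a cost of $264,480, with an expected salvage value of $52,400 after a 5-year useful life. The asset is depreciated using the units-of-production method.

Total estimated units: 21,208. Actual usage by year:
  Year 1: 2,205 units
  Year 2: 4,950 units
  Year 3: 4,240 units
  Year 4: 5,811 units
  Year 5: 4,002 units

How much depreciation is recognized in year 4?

Depreciable base = $264,480 − $52,400 = $212,080.
Rate = $212,080 / 21,208 units = $10 per unit.
Year 1: 2,205 × $10 = $22,050. Book value $242,430.
Year 2: 4,950 × $10 = $49,500. Book value $192,930.
Year 3: 4,240 × $10 = $42,400. Book value $150,530.
Year 4: 5,811 × $10 = $58,110. Book value $92,420.

$58,110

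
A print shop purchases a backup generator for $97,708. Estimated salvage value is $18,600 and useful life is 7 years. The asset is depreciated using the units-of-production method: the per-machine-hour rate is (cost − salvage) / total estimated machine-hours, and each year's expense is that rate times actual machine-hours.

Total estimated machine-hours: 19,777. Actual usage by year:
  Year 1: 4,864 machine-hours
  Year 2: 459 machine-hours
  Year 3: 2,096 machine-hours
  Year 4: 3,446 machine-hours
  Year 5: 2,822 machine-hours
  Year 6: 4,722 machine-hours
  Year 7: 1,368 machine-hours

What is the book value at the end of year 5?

$42,960

Depreciable base = $97,708 − $18,600 = $79,108.
Rate = $79,108 / 19,777 machine-hours = $4 per machine-hour.
Year 1: 4,864 × $4 = $19,456. Book value $78,252.
Year 2: 459 × $4 = $1,836. Book value $76,416.
Year 3: 2,096 × $4 = $8,384. Book value $68,032.
Year 4: 3,446 × $4 = $13,784. Book value $54,248.
Year 5: 2,822 × $4 = $11,288. Book value $42,960.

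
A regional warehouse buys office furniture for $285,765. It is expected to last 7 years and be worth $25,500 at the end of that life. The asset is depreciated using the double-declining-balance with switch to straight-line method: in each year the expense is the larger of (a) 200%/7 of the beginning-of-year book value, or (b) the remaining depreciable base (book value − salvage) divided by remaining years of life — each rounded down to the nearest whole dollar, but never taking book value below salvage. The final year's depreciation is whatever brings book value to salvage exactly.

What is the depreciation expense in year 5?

$21,253

Depreciable base = $285,765 − $25,500 = $260,265.
Year 1: DB = ⌊$285,765 × 200%/7⌋ = $81,647; SL = ⌊$260,265/7⌋ = $37,180 → take DB $81,647. Book value $204,118.
Year 2: DB = ⌊$204,118 × 200%/7⌋ = $58,319; SL = ⌊$178,618/6⌋ = $29,769 → take DB $58,319. Book value $145,799.
Year 3: DB = ⌊$145,799 × 200%/7⌋ = $41,656; SL = ⌊$120,299/5⌋ = $24,059 → take DB $41,656. Book value $104,143.
Year 4: DB = ⌊$104,143 × 200%/7⌋ = $29,755; SL = ⌊$78,643/4⌋ = $19,660 → take DB $29,755. Book value $74,388.
Year 5: DB = ⌊$74,388 × 200%/7⌋ = $21,253; SL = ⌊$48,888/3⌋ = $16,296 → take DB $21,253. Book value $53,135.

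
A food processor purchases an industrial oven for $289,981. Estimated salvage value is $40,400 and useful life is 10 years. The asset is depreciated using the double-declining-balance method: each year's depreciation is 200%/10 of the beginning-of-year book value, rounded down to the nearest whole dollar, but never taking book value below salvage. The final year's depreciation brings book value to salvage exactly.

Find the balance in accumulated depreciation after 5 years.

$194,959

Depreciable base = $289,981 − $40,400 = $249,581.
Year 1: ⌊$289,981 × 200%/10⌋ = $57,996. Book value $231,985.
Year 2: ⌊$231,985 × 200%/10⌋ = $46,397. Book value $185,588.
Year 3: ⌊$185,588 × 200%/10⌋ = $37,117. Book value $148,471.
Year 4: ⌊$148,471 × 200%/10⌋ = $29,694. Book value $118,777.
Year 5: ⌊$118,777 × 200%/10⌋ = $23,755. Book value $95,022.
Accumulated through year 5 = $289,981 − $95,022 = $194,959.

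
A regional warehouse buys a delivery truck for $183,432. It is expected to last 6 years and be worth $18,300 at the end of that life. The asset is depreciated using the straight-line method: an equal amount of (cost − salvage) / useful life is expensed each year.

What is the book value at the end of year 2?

$128,388

Depreciable base = $183,432 − $18,300 = $165,132.
Annual expense = $165,132 / 6 = $27,522.
End of year 1: book value $155,910.
End of year 2: book value $128,388.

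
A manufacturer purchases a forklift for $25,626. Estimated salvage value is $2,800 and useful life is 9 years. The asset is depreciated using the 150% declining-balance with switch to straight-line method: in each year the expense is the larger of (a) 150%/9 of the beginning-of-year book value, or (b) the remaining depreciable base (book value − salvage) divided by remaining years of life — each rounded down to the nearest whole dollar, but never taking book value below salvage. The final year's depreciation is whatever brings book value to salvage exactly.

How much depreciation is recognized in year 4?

$2,471

Depreciable base = $25,626 − $2,800 = $22,826.
Year 1: DB = ⌊$25,626 × 150%/9⌋ = $4,271; SL = ⌊$22,826/9⌋ = $2,536 → take DB $4,271. Book value $21,355.
Year 2: DB = ⌊$21,355 × 150%/9⌋ = $3,559; SL = ⌊$18,555/8⌋ = $2,319 → take DB $3,559. Book value $17,796.
Year 3: DB = ⌊$17,796 × 150%/9⌋ = $2,966; SL = ⌊$14,996/7⌋ = $2,142 → take DB $2,966. Book value $14,830.
Year 4: DB = ⌊$14,830 × 150%/9⌋ = $2,471; SL = ⌊$12,030/6⌋ = $2,005 → take DB $2,471. Book value $12,359.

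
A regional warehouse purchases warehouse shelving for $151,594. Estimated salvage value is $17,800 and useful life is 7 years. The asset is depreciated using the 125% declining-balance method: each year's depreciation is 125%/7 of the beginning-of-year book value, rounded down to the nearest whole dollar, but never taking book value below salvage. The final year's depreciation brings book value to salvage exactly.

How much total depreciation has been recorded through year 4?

$82,575

Depreciable base = $151,594 − $17,800 = $133,794.
Year 1: ⌊$151,594 × 125%/7⌋ = $27,070. Book value $124,524.
Year 2: ⌊$124,524 × 125%/7⌋ = $22,236. Book value $102,288.
Year 3: ⌊$102,288 × 125%/7⌋ = $18,265. Book value $84,023.
Year 4: ⌊$84,023 × 125%/7⌋ = $15,004. Book value $69,019.
Accumulated through year 4 = $151,594 − $69,019 = $82,575.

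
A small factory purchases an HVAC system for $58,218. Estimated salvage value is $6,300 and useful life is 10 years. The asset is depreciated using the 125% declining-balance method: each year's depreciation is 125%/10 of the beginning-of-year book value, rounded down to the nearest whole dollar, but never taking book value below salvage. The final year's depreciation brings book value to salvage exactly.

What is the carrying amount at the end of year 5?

$29,862

Depreciable base = $58,218 − $6,300 = $51,918.
Year 1: ⌊$58,218 × 125%/10⌋ = $7,277. Book value $50,941.
Year 2: ⌊$50,941 × 125%/10⌋ = $6,367. Book value $44,574.
Year 3: ⌊$44,574 × 125%/10⌋ = $5,571. Book value $39,003.
Year 4: ⌊$39,003 × 125%/10⌋ = $4,875. Book value $34,128.
Year 5: ⌊$34,128 × 125%/10⌋ = $4,266. Book value $29,862.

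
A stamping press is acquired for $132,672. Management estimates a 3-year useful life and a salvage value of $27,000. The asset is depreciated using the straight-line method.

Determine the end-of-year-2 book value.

Depreciable base = $132,672 − $27,000 = $105,672.
Annual expense = $105,672 / 3 = $35,224.
End of year 1: book value $97,448.
End of year 2: book value $62,224.

$62,224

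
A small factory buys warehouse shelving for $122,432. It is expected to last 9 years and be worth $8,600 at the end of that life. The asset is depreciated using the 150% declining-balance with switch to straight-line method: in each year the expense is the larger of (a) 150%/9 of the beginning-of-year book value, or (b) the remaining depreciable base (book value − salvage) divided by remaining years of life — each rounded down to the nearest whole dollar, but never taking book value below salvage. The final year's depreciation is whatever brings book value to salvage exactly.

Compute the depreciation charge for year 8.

$10,089

Depreciable base = $122,432 − $8,600 = $113,832.
Year 1: DB = ⌊$122,432 × 150%/9⌋ = $20,405; SL = ⌊$113,832/9⌋ = $12,648 → take DB $20,405. Book value $102,027.
Year 2: DB = ⌊$102,027 × 150%/9⌋ = $17,004; SL = ⌊$93,427/8⌋ = $11,678 → take DB $17,004. Book value $85,023.
Year 3: DB = ⌊$85,023 × 150%/9⌋ = $14,170; SL = ⌊$76,423/7⌋ = $10,917 → take DB $14,170. Book value $70,853.
Year 4: DB = ⌊$70,853 × 150%/9⌋ = $11,808; SL = ⌊$62,253/6⌋ = $10,375 → take DB $11,808. Book value $59,045.
Year 5: DB = ⌊$59,045 × 150%/9⌋ = $9,840; SL = ⌊$50,445/5⌋ = $10,089 → take SL $10,089. Book value $48,956.
Year 6: DB = ⌊$48,956 × 150%/9⌋ = $8,159; SL = ⌊$40,356/4⌋ = $10,089 → take SL $10,089. Book value $38,867.
Year 7: DB = ⌊$38,867 × 150%/9⌋ = $6,477; SL = ⌊$30,267/3⌋ = $10,089 → take SL $10,089. Book value $28,778.
Year 8: DB = ⌊$28,778 × 150%/9⌋ = $4,796; SL = ⌊$20,178/2⌋ = $10,089 → take SL $10,089. Book value $18,689.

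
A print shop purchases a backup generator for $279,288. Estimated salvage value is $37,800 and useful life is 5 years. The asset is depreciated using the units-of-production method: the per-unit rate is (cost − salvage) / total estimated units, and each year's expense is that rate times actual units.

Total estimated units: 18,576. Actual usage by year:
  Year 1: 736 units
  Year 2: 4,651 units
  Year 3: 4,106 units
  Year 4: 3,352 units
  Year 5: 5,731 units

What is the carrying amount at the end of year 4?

$112,303

Depreciable base = $279,288 − $37,800 = $241,488.
Rate = $241,488 / 18,576 units = $13 per unit.
Year 1: 736 × $13 = $9,568. Book value $269,720.
Year 2: 4,651 × $13 = $60,463. Book value $209,257.
Year 3: 4,106 × $13 = $53,378. Book value $155,879.
Year 4: 3,352 × $13 = $43,576. Book value $112,303.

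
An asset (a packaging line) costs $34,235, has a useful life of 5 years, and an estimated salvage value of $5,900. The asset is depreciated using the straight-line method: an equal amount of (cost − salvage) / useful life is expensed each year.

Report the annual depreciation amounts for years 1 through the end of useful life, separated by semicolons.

$5,667; $5,667; $5,667; $5,667; $5,667

Depreciable base = $34,235 − $5,900 = $28,335.
Annual expense = $28,335 / 5 = $5,667.
End of year 1: book value $28,568.
End of year 2: book value $22,901.
End of year 3: book value $17,234.
End of year 4: book value $11,567.
End of year 5: book value $5,900.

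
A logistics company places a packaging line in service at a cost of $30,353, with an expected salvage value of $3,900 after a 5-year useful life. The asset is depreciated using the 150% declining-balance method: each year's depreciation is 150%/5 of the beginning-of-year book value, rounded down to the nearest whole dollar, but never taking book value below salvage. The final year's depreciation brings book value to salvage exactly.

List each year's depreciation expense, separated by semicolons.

Depreciable base = $30,353 − $3,900 = $26,453.
Year 1: ⌊$30,353 × 150%/5⌋ = $9,105. Book value $21,248.
Year 2: ⌊$21,248 × 150%/5⌋ = $6,374. Book value $14,874.
Year 3: ⌊$14,874 × 150%/5⌋ = $4,462. Book value $10,412.
Year 4: ⌊$10,412 × 150%/5⌋ = $3,123. Book value $7,289.
Year 5 (final): $7,289 − $3,900 = $3,389. Book value $3,900.

$9,105; $6,374; $4,462; $3,123; $3,389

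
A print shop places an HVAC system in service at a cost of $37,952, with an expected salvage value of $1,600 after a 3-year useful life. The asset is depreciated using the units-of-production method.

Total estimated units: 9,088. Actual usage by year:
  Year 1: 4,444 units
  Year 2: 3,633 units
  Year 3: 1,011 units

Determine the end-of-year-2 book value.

Depreciable base = $37,952 − $1,600 = $36,352.
Rate = $36,352 / 9,088 units = $4 per unit.
Year 1: 4,444 × $4 = $17,776. Book value $20,176.
Year 2: 3,633 × $4 = $14,532. Book value $5,644.

$5,644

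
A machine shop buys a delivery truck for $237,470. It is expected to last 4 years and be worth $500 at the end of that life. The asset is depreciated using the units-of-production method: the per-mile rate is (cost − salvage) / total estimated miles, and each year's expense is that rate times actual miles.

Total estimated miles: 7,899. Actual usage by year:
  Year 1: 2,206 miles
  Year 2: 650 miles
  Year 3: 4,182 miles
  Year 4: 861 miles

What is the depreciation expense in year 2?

$19,500

Depreciable base = $237,470 − $500 = $236,970.
Rate = $236,970 / 7,899 miles = $30 per mile.
Year 1: 2,206 × $30 = $66,180. Book value $171,290.
Year 2: 650 × $30 = $19,500. Book value $151,790.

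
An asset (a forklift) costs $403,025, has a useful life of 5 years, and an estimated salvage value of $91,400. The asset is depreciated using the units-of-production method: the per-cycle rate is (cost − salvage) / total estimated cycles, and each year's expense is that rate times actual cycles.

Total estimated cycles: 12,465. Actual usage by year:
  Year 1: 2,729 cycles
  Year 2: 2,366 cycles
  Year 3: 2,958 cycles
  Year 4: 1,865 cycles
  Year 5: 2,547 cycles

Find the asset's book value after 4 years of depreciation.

$155,075

Depreciable base = $403,025 − $91,400 = $311,625.
Rate = $311,625 / 12,465 cycles = $25 per cycle.
Year 1: 2,729 × $25 = $68,225. Book value $334,800.
Year 2: 2,366 × $25 = $59,150. Book value $275,650.
Year 3: 2,958 × $25 = $73,950. Book value $201,700.
Year 4: 1,865 × $25 = $46,625. Book value $155,075.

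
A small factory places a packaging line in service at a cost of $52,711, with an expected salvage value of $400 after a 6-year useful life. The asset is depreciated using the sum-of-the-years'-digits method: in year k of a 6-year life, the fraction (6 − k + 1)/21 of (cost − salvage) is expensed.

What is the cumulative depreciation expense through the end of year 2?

Depreciable base = $52,711 − $400 = $52,311.
Sum of the years' digits = 6+5+4+3+2+1 = 21.
Year 1: $52,311 × 6/21 = $14,946. Book value $37,765.
Year 2: $52,311 × 5/21 = $12,455. Book value $25,310.
Accumulated through year 2 = $52,711 − $25,310 = $27,401.

$27,401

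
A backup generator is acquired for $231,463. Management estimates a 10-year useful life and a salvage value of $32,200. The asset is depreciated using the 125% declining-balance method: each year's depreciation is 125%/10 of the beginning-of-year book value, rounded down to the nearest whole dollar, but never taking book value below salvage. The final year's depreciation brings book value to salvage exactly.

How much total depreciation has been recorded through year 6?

Depreciable base = $231,463 − $32,200 = $199,263.
Year 1: ⌊$231,463 × 125%/10⌋ = $28,932. Book value $202,531.
Year 2: ⌊$202,531 × 125%/10⌋ = $25,316. Book value $177,215.
Year 3: ⌊$177,215 × 125%/10⌋ = $22,151. Book value $155,064.
Year 4: ⌊$155,064 × 125%/10⌋ = $19,383. Book value $135,681.
Year 5: ⌊$135,681 × 125%/10⌋ = $16,960. Book value $118,721.
Year 6: ⌊$118,721 × 125%/10⌋ = $14,840. Book value $103,881.
Accumulated through year 6 = $231,463 − $103,881 = $127,582.

$127,582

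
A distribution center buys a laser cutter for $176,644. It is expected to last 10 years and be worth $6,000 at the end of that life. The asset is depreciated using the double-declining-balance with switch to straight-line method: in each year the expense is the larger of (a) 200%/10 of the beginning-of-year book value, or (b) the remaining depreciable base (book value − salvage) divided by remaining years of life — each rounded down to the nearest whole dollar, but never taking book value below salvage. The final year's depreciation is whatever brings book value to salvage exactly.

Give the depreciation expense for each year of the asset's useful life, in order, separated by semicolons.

$35,328; $28,263; $22,610; $18,088; $14,471; $11,576; $10,077; $10,077; $10,077; $10,077

Depreciable base = $176,644 − $6,000 = $170,644.
Year 1: DB = ⌊$176,644 × 200%/10⌋ = $35,328; SL = ⌊$170,644/10⌋ = $17,064 → take DB $35,328. Book value $141,316.
Year 2: DB = ⌊$141,316 × 200%/10⌋ = $28,263; SL = ⌊$135,316/9⌋ = $15,035 → take DB $28,263. Book value $113,053.
Year 3: DB = ⌊$113,053 × 200%/10⌋ = $22,610; SL = ⌊$107,053/8⌋ = $13,381 → take DB $22,610. Book value $90,443.
Year 4: DB = ⌊$90,443 × 200%/10⌋ = $18,088; SL = ⌊$84,443/7⌋ = $12,063 → take DB $18,088. Book value $72,355.
Year 5: DB = ⌊$72,355 × 200%/10⌋ = $14,471; SL = ⌊$66,355/6⌋ = $11,059 → take DB $14,471. Book value $57,884.
Year 6: DB = ⌊$57,884 × 200%/10⌋ = $11,576; SL = ⌊$51,884/5⌋ = $10,376 → take DB $11,576. Book value $46,308.
Year 7: DB = ⌊$46,308 × 200%/10⌋ = $9,261; SL = ⌊$40,308/4⌋ = $10,077 → take SL $10,077. Book value $36,231.
Year 8: DB = ⌊$36,231 × 200%/10⌋ = $7,246; SL = ⌊$30,231/3⌋ = $10,077 → take SL $10,077. Book value $26,154.
Year 9: DB = ⌊$26,154 × 200%/10⌋ = $5,230; SL = ⌊$20,154/2⌋ = $10,077 → take SL $10,077. Book value $16,077.
Year 10 (final): $16,077 − $6,000 = $10,077. Book value $6,000.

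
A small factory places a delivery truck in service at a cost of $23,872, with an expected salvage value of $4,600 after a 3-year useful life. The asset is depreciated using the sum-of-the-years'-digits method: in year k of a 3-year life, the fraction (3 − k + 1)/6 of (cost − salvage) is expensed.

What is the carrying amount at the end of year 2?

Depreciable base = $23,872 − $4,600 = $19,272.
Sum of the years' digits = 3+2+1 = 6.
Year 1: $19,272 × 3/6 = $9,636. Book value $14,236.
Year 2: $19,272 × 2/6 = $6,424. Book value $7,812.

$7,812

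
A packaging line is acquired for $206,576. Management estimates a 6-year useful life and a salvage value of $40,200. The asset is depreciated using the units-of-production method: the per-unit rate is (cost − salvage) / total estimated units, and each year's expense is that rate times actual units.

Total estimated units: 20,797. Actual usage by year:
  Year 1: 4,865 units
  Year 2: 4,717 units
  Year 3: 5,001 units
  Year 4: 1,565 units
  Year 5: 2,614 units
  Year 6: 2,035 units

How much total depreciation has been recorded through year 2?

$76,656

Depreciable base = $206,576 − $40,200 = $166,376.
Rate = $166,376 / 20,797 units = $8 per unit.
Year 1: 4,865 × $8 = $38,920. Book value $167,656.
Year 2: 4,717 × $8 = $37,736. Book value $129,920.
Accumulated through year 2 = $206,576 − $129,920 = $76,656.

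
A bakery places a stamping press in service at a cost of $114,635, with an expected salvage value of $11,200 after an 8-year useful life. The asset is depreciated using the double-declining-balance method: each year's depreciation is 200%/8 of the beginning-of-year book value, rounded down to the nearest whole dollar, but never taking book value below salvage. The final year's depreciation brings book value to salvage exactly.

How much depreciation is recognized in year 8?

Depreciable base = $114,635 − $11,200 = $103,435.
Year 1: ⌊$114,635 × 200%/8⌋ = $28,658. Book value $85,977.
Year 2: ⌊$85,977 × 200%/8⌋ = $21,494. Book value $64,483.
Year 3: ⌊$64,483 × 200%/8⌋ = $16,120. Book value $48,363.
Year 4: ⌊$48,363 × 200%/8⌋ = $12,090. Book value $36,273.
Year 5: ⌊$36,273 × 200%/8⌋ = $9,068. Book value $27,205.
Year 6: ⌊$27,205 × 200%/8⌋ = $6,801. Book value $20,404.
Year 7: ⌊$20,404 × 200%/8⌋ = $5,101. Book value $15,303.
Year 8 (final): $15,303 − $11,200 = $4,103. Book value $11,200.

$4,103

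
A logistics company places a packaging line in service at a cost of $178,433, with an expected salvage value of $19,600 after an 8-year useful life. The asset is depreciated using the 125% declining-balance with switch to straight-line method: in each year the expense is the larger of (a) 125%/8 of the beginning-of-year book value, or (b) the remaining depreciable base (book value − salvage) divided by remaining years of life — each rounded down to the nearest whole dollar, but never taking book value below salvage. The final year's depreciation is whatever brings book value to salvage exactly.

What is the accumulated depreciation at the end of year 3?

$71,251

Depreciable base = $178,433 − $19,600 = $158,833.
Year 1: DB = ⌊$178,433 × 125%/8⌋ = $27,880; SL = ⌊$158,833/8⌋ = $19,854 → take DB $27,880. Book value $150,553.
Year 2: DB = ⌊$150,553 × 125%/8⌋ = $23,523; SL = ⌊$130,953/7⌋ = $18,707 → take DB $23,523. Book value $127,030.
Year 3: DB = ⌊$127,030 × 125%/8⌋ = $19,848; SL = ⌊$107,430/6⌋ = $17,905 → take DB $19,848. Book value $107,182.
Accumulated through year 3 = $178,433 − $107,182 = $71,251.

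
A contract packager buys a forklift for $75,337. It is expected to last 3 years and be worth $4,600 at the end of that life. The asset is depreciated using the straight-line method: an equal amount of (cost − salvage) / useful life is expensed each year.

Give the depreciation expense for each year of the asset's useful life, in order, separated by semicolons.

$23,579; $23,579; $23,579

Depreciable base = $75,337 − $4,600 = $70,737.
Annual expense = $70,737 / 3 = $23,579.
End of year 1: book value $51,758.
End of year 2: book value $28,179.
End of year 3: book value $4,600.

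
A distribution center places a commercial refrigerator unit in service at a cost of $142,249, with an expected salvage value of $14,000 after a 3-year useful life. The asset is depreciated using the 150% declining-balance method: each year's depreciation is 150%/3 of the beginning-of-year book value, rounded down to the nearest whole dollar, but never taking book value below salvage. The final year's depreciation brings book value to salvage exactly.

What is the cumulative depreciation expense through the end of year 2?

$106,686

Depreciable base = $142,249 − $14,000 = $128,249.
Year 1: ⌊$142,249 × 150%/3⌋ = $71,124. Book value $71,125.
Year 2: ⌊$71,125 × 150%/3⌋ = $35,562. Book value $35,563.
Accumulated through year 2 = $142,249 − $35,563 = $106,686.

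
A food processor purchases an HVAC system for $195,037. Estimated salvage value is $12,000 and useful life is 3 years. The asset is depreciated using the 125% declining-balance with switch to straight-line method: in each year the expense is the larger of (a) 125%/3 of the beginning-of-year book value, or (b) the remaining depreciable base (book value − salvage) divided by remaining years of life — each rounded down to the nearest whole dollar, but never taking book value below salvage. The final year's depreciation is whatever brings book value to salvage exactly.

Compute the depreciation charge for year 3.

Depreciable base = $195,037 − $12,000 = $183,037.
Year 1: DB = ⌊$195,037 × 125%/3⌋ = $81,265; SL = ⌊$183,037/3⌋ = $61,012 → take DB $81,265. Book value $113,772.
Year 2: DB = ⌊$113,772 × 125%/3⌋ = $47,405; SL = ⌊$101,772/2⌋ = $50,886 → take SL $50,886. Book value $62,886.
Year 3 (final): $62,886 − $12,000 = $50,886. Book value $12,000.

$50,886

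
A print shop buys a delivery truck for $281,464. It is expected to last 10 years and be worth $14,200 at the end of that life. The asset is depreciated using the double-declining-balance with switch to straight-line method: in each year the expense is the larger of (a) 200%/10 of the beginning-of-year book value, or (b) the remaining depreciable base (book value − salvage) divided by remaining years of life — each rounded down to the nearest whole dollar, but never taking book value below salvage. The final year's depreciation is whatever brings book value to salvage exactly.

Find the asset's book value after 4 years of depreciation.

$115,289

Depreciable base = $281,464 − $14,200 = $267,264.
Year 1: DB = ⌊$281,464 × 200%/10⌋ = $56,292; SL = ⌊$267,264/10⌋ = $26,726 → take DB $56,292. Book value $225,172.
Year 2: DB = ⌊$225,172 × 200%/10⌋ = $45,034; SL = ⌊$210,972/9⌋ = $23,441 → take DB $45,034. Book value $180,138.
Year 3: DB = ⌊$180,138 × 200%/10⌋ = $36,027; SL = ⌊$165,938/8⌋ = $20,742 → take DB $36,027. Book value $144,111.
Year 4: DB = ⌊$144,111 × 200%/10⌋ = $28,822; SL = ⌊$129,911/7⌋ = $18,558 → take DB $28,822. Book value $115,289.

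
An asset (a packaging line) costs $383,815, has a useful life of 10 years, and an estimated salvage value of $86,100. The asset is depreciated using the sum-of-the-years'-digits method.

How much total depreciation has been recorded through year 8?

Depreciable base = $383,815 − $86,100 = $297,715.
Sum of the years' digits = 10+9+8+7+6+5+4+3+2+1 = 55.
Year 1: $297,715 × 10/55 = $54,130. Book value $329,685.
Year 2: $297,715 × 9/55 = $48,717. Book value $280,968.
Year 3: $297,715 × 8/55 = $43,304. Book value $237,664.
Year 4: $297,715 × 7/55 = $37,891. Book value $199,773.
Year 5: $297,715 × 6/55 = $32,478. Book value $167,295.
Year 6: $297,715 × 5/55 = $27,065. Book value $140,230.
Year 7: $297,715 × 4/55 = $21,652. Book value $118,578.
Year 8: $297,715 × 3/55 = $16,239. Book value $102,339.
Accumulated through year 8 = $383,815 − $102,339 = $281,476.

$281,476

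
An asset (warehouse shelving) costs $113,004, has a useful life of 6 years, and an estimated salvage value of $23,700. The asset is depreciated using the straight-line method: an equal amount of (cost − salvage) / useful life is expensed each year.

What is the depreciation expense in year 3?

$14,884

Depreciable base = $113,004 − $23,700 = $89,304.
Annual expense = $89,304 / 6 = $14,884.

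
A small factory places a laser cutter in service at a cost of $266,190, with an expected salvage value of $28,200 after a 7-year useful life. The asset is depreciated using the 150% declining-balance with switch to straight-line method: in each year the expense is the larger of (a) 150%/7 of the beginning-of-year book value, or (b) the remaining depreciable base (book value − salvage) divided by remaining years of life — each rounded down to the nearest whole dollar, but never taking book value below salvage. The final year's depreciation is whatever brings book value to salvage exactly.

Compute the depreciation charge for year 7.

$24,417

Depreciable base = $266,190 − $28,200 = $237,990.
Year 1: DB = ⌊$266,190 × 150%/7⌋ = $57,040; SL = ⌊$237,990/7⌋ = $33,998 → take DB $57,040. Book value $209,150.
Year 2: DB = ⌊$209,150 × 150%/7⌋ = $44,817; SL = ⌊$180,950/6⌋ = $30,158 → take DB $44,817. Book value $164,333.
Year 3: DB = ⌊$164,333 × 150%/7⌋ = $35,214; SL = ⌊$136,133/5⌋ = $27,226 → take DB $35,214. Book value $129,119.
Year 4: DB = ⌊$129,119 × 150%/7⌋ = $27,668; SL = ⌊$100,919/4⌋ = $25,229 → take DB $27,668. Book value $101,451.
Year 5: DB = ⌊$101,451 × 150%/7⌋ = $21,739; SL = ⌊$73,251/3⌋ = $24,417 → take SL $24,417. Book value $77,034.
Year 6: DB = ⌊$77,034 × 150%/7⌋ = $16,507; SL = ⌊$48,834/2⌋ = $24,417 → take SL $24,417. Book value $52,617.
Year 7 (final): $52,617 − $28,200 = $24,417. Book value $28,200.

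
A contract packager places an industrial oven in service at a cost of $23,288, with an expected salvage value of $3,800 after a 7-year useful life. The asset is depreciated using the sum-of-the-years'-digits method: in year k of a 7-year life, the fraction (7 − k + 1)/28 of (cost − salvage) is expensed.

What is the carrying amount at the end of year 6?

$4,496

Depreciable base = $23,288 − $3,800 = $19,488.
Sum of the years' digits = 7+6+5+4+3+2+1 = 28.
Year 1: $19,488 × 7/28 = $4,872. Book value $18,416.
Year 2: $19,488 × 6/28 = $4,176. Book value $14,240.
Year 3: $19,488 × 5/28 = $3,480. Book value $10,760.
Year 4: $19,488 × 4/28 = $2,784. Book value $7,976.
Year 5: $19,488 × 3/28 = $2,088. Book value $5,888.
Year 6: $19,488 × 2/28 = $1,392. Book value $4,496.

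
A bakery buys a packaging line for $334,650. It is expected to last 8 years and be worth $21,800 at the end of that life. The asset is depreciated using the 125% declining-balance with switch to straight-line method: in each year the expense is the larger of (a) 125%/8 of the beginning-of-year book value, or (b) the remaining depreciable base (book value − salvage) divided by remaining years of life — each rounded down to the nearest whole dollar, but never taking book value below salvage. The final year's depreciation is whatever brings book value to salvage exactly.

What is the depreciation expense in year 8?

$35,844

Depreciable base = $334,650 − $21,800 = $312,850.
Year 1: DB = ⌊$334,650 × 125%/8⌋ = $52,289; SL = ⌊$312,850/8⌋ = $39,106 → take DB $52,289. Book value $282,361.
Year 2: DB = ⌊$282,361 × 125%/8⌋ = $44,118; SL = ⌊$260,561/7⌋ = $37,223 → take DB $44,118. Book value $238,243.
Year 3: DB = ⌊$238,243 × 125%/8⌋ = $37,225; SL = ⌊$216,443/6⌋ = $36,073 → take DB $37,225. Book value $201,018.
Year 4: DB = ⌊$201,018 × 125%/8⌋ = $31,409; SL = ⌊$179,218/5⌋ = $35,843 → take SL $35,843. Book value $165,175.
Year 5: DB = ⌊$165,175 × 125%/8⌋ = $25,808; SL = ⌊$143,375/4⌋ = $35,843 → take SL $35,843. Book value $129,332.
Year 6: DB = ⌊$129,332 × 125%/8⌋ = $20,208; SL = ⌊$107,532/3⌋ = $35,844 → take SL $35,844. Book value $93,488.
Year 7: DB = ⌊$93,488 × 125%/8⌋ = $14,607; SL = ⌊$71,688/2⌋ = $35,844 → take SL $35,844. Book value $57,644.
Year 8 (final): $57,644 − $21,800 = $35,844. Book value $21,800.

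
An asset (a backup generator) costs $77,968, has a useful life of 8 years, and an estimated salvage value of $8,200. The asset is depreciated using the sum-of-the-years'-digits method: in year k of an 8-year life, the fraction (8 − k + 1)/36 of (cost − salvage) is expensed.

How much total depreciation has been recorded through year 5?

$58,140

Depreciable base = $77,968 − $8,200 = $69,768.
Sum of the years' digits = 8+7+6+5+4+3+2+1 = 36.
Year 1: $69,768 × 8/36 = $15,504. Book value $62,464.
Year 2: $69,768 × 7/36 = $13,566. Book value $48,898.
Year 3: $69,768 × 6/36 = $11,628. Book value $37,270.
Year 4: $69,768 × 5/36 = $9,690. Book value $27,580.
Year 5: $69,768 × 4/36 = $7,752. Book value $19,828.
Accumulated through year 5 = $77,968 − $19,828 = $58,140.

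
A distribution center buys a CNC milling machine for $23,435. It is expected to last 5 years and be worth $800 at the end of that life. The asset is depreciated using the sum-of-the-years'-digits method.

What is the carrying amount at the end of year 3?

Depreciable base = $23,435 − $800 = $22,635.
Sum of the years' digits = 5+4+3+2+1 = 15.
Year 1: $22,635 × 5/15 = $7,545. Book value $15,890.
Year 2: $22,635 × 4/15 = $6,036. Book value $9,854.
Year 3: $22,635 × 3/15 = $4,527. Book value $5,327.

$5,327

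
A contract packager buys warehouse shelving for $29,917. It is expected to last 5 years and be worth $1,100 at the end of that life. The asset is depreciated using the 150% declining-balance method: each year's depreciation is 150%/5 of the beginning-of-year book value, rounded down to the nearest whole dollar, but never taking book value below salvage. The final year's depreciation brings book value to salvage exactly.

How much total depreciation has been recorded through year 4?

$22,733

Depreciable base = $29,917 − $1,100 = $28,817.
Year 1: ⌊$29,917 × 150%/5⌋ = $8,975. Book value $20,942.
Year 2: ⌊$20,942 × 150%/5⌋ = $6,282. Book value $14,660.
Year 3: ⌊$14,660 × 150%/5⌋ = $4,398. Book value $10,262.
Year 4: ⌊$10,262 × 150%/5⌋ = $3,078. Book value $7,184.
Accumulated through year 4 = $29,917 − $7,184 = $22,733.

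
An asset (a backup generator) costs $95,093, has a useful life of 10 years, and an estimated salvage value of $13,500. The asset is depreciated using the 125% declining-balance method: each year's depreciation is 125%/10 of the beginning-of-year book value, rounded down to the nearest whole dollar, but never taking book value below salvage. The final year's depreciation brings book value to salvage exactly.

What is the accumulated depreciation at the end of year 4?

$39,349

Depreciable base = $95,093 − $13,500 = $81,593.
Year 1: ⌊$95,093 × 125%/10⌋ = $11,886. Book value $83,207.
Year 2: ⌊$83,207 × 125%/10⌋ = $10,400. Book value $72,807.
Year 3: ⌊$72,807 × 125%/10⌋ = $9,100. Book value $63,707.
Year 4: ⌊$63,707 × 125%/10⌋ = $7,963. Book value $55,744.
Accumulated through year 4 = $95,093 − $55,744 = $39,349.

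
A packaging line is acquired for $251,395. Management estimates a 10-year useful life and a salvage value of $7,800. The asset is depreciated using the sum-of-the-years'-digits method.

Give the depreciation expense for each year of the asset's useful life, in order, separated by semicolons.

$44,290; $39,861; $35,432; $31,003; $26,574; $22,145; $17,716; $13,287; $8,858; $4,429

Depreciable base = $251,395 − $7,800 = $243,595.
Sum of the years' digits = 10+9+8+7+6+5+4+3+2+1 = 55.
Year 1: $243,595 × 10/55 = $44,290. Book value $207,105.
Year 2: $243,595 × 9/55 = $39,861. Book value $167,244.
Year 3: $243,595 × 8/55 = $35,432. Book value $131,812.
Year 4: $243,595 × 7/55 = $31,003. Book value $100,809.
Year 5: $243,595 × 6/55 = $26,574. Book value $74,235.
Year 6: $243,595 × 5/55 = $22,145. Book value $52,090.
Year 7: $243,595 × 4/55 = $17,716. Book value $34,374.
Year 8: $243,595 × 3/55 = $13,287. Book value $21,087.
Year 9: $243,595 × 2/55 = $8,858. Book value $12,229.
Year 10: $243,595 × 1/55 = $4,429. Book value $7,800.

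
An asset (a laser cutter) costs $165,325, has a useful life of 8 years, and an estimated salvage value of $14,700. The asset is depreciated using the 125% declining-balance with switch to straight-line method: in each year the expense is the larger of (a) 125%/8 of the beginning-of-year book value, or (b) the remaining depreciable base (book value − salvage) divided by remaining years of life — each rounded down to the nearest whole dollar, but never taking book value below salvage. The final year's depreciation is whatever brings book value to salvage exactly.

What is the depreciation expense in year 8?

$16,922

Depreciable base = $165,325 − $14,700 = $150,625.
Year 1: DB = ⌊$165,325 × 125%/8⌋ = $25,832; SL = ⌊$150,625/8⌋ = $18,828 → take DB $25,832. Book value $139,493.
Year 2: DB = ⌊$139,493 × 125%/8⌋ = $21,795; SL = ⌊$124,793/7⌋ = $17,827 → take DB $21,795. Book value $117,698.
Year 3: DB = ⌊$117,698 × 125%/8⌋ = $18,390; SL = ⌊$102,998/6⌋ = $17,166 → take DB $18,390. Book value $99,308.
Year 4: DB = ⌊$99,308 × 125%/8⌋ = $15,516; SL = ⌊$84,608/5⌋ = $16,921 → take SL $16,921. Book value $82,387.
Year 5: DB = ⌊$82,387 × 125%/8⌋ = $12,872; SL = ⌊$67,687/4⌋ = $16,921 → take SL $16,921. Book value $65,466.
Year 6: DB = ⌊$65,466 × 125%/8⌋ = $10,229; SL = ⌊$50,766/3⌋ = $16,922 → take SL $16,922. Book value $48,544.
Year 7: DB = ⌊$48,544 × 125%/8⌋ = $7,585; SL = ⌊$33,844/2⌋ = $16,922 → take SL $16,922. Book value $31,622.
Year 8 (final): $31,622 − $14,700 = $16,922. Book value $14,700.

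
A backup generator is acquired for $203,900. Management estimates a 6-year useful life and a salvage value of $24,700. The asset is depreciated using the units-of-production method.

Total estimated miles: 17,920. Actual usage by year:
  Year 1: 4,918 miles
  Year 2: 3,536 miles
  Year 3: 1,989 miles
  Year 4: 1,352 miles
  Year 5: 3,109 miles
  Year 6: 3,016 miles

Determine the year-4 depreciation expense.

Depreciable base = $203,900 − $24,700 = $179,200.
Rate = $179,200 / 17,920 miles = $10 per mile.
Year 1: 4,918 × $10 = $49,180. Book value $154,720.
Year 2: 3,536 × $10 = $35,360. Book value $119,360.
Year 3: 1,989 × $10 = $19,890. Book value $99,470.
Year 4: 1,352 × $10 = $13,520. Book value $85,950.

$13,520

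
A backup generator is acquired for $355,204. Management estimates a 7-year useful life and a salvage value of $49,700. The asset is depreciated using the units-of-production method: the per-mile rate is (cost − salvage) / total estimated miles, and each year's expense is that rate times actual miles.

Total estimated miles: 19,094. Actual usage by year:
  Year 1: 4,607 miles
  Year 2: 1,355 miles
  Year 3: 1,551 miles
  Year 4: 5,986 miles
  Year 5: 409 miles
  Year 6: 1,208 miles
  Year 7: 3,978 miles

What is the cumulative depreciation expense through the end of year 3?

$120,208

Depreciable base = $355,204 − $49,700 = $305,504.
Rate = $305,504 / 19,094 miles = $16 per mile.
Year 1: 4,607 × $16 = $73,712. Book value $281,492.
Year 2: 1,355 × $16 = $21,680. Book value $259,812.
Year 3: 1,551 × $16 = $24,816. Book value $234,996.
Accumulated through year 3 = $355,204 − $234,996 = $120,208.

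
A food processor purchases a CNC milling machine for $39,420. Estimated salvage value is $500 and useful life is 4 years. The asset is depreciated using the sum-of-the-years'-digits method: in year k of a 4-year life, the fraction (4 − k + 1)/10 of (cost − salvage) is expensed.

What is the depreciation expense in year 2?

Depreciable base = $39,420 − $500 = $38,920.
Sum of the years' digits = 4+3+2+1 = 10.
Year 1: $38,920 × 4/10 = $15,568. Book value $23,852.
Year 2: $38,920 × 3/10 = $11,676. Book value $12,176.

$11,676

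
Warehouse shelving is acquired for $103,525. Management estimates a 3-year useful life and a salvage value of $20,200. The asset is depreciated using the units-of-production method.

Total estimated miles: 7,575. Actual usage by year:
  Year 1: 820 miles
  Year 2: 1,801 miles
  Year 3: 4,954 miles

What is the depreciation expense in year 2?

$19,811

Depreciable base = $103,525 − $20,200 = $83,325.
Rate = $83,325 / 7,575 miles = $11 per mile.
Year 1: 820 × $11 = $9,020. Book value $94,505.
Year 2: 1,801 × $11 = $19,811. Book value $74,694.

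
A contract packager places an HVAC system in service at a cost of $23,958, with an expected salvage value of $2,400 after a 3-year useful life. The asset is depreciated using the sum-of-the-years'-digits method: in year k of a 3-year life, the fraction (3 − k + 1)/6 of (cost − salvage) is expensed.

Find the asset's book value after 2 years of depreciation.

Depreciable base = $23,958 − $2,400 = $21,558.
Sum of the years' digits = 3+2+1 = 6.
Year 1: $21,558 × 3/6 = $10,779. Book value $13,179.
Year 2: $21,558 × 2/6 = $7,186. Book value $5,993.

$5,993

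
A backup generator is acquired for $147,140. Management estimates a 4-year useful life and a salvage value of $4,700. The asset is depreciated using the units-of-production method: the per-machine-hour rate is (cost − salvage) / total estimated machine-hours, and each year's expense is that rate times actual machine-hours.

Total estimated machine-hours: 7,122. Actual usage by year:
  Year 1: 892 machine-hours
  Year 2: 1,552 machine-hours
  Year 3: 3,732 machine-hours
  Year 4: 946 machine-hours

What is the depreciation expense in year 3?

$74,640

Depreciable base = $147,140 − $4,700 = $142,440.
Rate = $142,440 / 7,122 machine-hours = $20 per machine-hour.
Year 1: 892 × $20 = $17,840. Book value $129,300.
Year 2: 1,552 × $20 = $31,040. Book value $98,260.
Year 3: 3,732 × $20 = $74,640. Book value $23,620.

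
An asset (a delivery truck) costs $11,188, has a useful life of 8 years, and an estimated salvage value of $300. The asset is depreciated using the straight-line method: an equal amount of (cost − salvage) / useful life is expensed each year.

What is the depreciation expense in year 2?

Depreciable base = $11,188 − $300 = $10,888.
Annual expense = $10,888 / 8 = $1,361.

$1,361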